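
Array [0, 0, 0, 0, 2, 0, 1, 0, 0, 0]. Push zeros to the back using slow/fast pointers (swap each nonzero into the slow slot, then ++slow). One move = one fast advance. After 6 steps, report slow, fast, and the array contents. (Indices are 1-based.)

(s=1,f=1) a[fast]=0 → fast++
(s=1,f=2) a[fast]=0 → fast++
(s=1,f=3) a[fast]=0 → fast++
(s=1,f=4) a[fast]=0 → fast++
(s=1,f=5) a[fast]=2≠0 swap→a[1]=2 → slow++,fast++
(s=2,f=6) a[fast]=0 → fast++

slow=2, fast=7, a=[2, 0, 0, 0, 0, 0, 1, 0, 0, 0]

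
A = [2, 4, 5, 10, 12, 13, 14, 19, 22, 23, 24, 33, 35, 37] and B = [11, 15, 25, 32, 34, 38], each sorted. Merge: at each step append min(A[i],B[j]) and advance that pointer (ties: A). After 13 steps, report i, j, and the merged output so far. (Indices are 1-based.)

[i=1,j=1] A[i]=2<=B[j]=11 take 2 → i++
[i=2,j=1] A[i]=4<=B[j]=11 take 4 → i++
[i=3,j=1] A[i]=5<=B[j]=11 take 5 → i++
[i=4,j=1] A[i]=10<=B[j]=11 take 10 → i++
[i=5,j=1] A[i]=12>B[j]=11 take 11 → j++
[i=5,j=2] A[i]=12<=B[j]=15 take 12 → i++
[i=6,j=2] A[i]=13<=B[j]=15 take 13 → i++
[i=7,j=2] A[i]=14<=B[j]=15 take 14 → i++
[i=8,j=2] A[i]=19>B[j]=15 take 15 → j++
[i=8,j=3] A[i]=19<=B[j]=25 take 19 → i++
[i=9,j=3] A[i]=22<=B[j]=25 take 22 → i++
[i=10,j=3] A[i]=23<=B[j]=25 take 23 → i++
[i=11,j=3] A[i]=24<=B[j]=25 take 24 → i++

i=12, j=3, merged so far=[2, 4, 5, 10, 11, 12, 13, 14, 15, 19, 22, 23, 24]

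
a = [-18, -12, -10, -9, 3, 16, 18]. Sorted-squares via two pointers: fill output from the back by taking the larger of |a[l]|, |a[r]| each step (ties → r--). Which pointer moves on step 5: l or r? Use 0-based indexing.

l=0 r=6: |-18|<=|18| out[6]=324, r--
l=0 r=5: |-18|>|16| out[5]=324, l++
l=1 r=5: |-12|<=|16| out[4]=256, r--
l=1 r=4: |-12|>|3| out[3]=144, l++
l=2 r=4: |-10|>|3| out[2]=100, l++

l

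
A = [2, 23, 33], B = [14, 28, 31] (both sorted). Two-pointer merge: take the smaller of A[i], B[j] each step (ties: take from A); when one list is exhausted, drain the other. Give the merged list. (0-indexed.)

[2, 14, 23, 28, 31, 33]

i=0 j=0: A[i]=2<=B[j]=14 take 2, i++
i=1 j=0: A[i]=23>B[j]=14 take 14, j++
i=1 j=1: A[i]=23<=B[j]=28 take 23, i++
i=2 j=1: A[i]=33>B[j]=28 take 28, j++
i=2 j=2: A[i]=33>B[j]=31 take 31, j++
i=2 j=3: B done, take A[i]=33, i++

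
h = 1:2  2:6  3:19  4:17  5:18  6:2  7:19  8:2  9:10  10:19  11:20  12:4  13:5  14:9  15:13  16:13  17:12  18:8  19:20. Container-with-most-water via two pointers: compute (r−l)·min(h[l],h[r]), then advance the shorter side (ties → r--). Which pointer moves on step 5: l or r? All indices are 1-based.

l

[1,19] min(2,20)*18=36 best=36 * → l++
[2,19] min(6,20)*17=102 best=102 * → l++
[3,19] min(19,20)*16=304 best=304 * → l++
[4,19] min(17,20)*15=255 best=304 → l++
[5,19] min(18,20)*14=252 best=304 → l++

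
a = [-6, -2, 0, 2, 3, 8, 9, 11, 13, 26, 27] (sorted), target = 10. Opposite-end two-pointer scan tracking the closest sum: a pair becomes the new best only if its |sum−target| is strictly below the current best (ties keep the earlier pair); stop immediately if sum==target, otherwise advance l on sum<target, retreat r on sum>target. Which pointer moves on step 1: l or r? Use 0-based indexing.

r

l=0 r=10: -6+27=21 d=11 *, r--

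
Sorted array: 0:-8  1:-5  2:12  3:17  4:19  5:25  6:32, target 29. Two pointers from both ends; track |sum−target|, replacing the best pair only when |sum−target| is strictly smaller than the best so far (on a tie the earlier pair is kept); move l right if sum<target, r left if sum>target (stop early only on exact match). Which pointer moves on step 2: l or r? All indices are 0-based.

l

[0,6] -8+32=24 d=5 * → l++
[1,6] -5+32=27 d=2 * → l++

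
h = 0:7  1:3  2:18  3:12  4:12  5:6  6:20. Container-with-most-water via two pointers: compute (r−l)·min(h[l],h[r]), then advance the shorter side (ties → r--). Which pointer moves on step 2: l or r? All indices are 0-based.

l

l=0 r=6: min(7,20)*6=42 best=42 *, l++
l=1 r=6: min(3,20)*5=15 best=42, l++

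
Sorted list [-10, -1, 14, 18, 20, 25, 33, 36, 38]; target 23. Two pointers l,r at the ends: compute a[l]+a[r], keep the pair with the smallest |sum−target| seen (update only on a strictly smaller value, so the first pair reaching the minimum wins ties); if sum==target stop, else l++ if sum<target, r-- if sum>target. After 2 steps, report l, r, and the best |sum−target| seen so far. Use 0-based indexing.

l=0, r=6, best |Δ|=3

l=0 r=8: -10+38=28 d=5 *, r--
l=0 r=7: -10+36=26 d=3 *, r--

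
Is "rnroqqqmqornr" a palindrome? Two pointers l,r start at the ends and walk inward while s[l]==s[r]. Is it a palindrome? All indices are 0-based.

[0,12] 'r'=='r' → l++,r--
[1,11] 'n'=='n' → l++,r--
[2,10] 'r'=='r' → l++,r--
[3,9] 'o'=='o' → l++,r--
[4,8] 'q'=='q' → l++,r--
[5,7] 'q'!='m' → stop

not a palindrome (mismatch at 5,7)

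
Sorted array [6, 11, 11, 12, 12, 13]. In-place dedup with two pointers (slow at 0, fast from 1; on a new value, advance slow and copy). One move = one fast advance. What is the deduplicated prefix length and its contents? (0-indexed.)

slow=0 fast=1: a[fast]=11≠a[slow]=6 write a[1]=11, slow++,fast++
slow=1 fast=2: a[fast]=11=a[slow] dup, fast++
slow=1 fast=3: a[fast]=12≠a[slow]=11 write a[2]=12, slow++,fast++
slow=2 fast=4: a[fast]=12=a[slow] dup, fast++
slow=2 fast=5: a[fast]=13≠a[slow]=12 write a[3]=13, slow++,fast++

length 4; prefix = [6, 11, 12, 13]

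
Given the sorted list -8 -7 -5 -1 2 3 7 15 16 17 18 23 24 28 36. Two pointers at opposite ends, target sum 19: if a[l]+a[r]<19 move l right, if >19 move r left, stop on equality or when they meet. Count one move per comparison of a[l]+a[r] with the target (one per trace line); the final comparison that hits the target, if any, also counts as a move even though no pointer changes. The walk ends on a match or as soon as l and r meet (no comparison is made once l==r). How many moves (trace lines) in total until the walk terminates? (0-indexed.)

5 moves

l=0 r=14: -8+36=28 >19, r--
l=0 r=13: -8+28=20 >19, r--
l=0 r=12: -8+24=16 <19, l++
l=1 r=12: -7+24=17 <19, l++
l=2 r=12: -5+24=19, found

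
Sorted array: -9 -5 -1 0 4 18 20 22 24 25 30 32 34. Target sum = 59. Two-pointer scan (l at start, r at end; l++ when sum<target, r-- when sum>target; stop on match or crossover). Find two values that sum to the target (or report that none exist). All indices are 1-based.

(25, 34)

l=1 r=13: -9+34=25 <59, l++
l=2 r=13: -5+34=29 <59, l++
l=3 r=13: -1+34=33 <59, l++
l=4 r=13: 0+34=34 <59, l++
l=5 r=13: 4+34=38 <59, l++
l=6 r=13: 18+34=52 <59, l++
l=7 r=13: 20+34=54 <59, l++
l=8 r=13: 22+34=56 <59, l++
l=9 r=13: 24+34=58 <59, l++
l=10 r=13: 25+34=59, found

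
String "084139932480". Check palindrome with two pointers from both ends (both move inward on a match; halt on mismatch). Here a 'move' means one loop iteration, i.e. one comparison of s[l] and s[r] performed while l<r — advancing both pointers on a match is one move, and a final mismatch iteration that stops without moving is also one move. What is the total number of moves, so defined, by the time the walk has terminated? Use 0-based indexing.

[0,11] '0'=='0' → l++,r--
[1,10] '8'=='8' → l++,r--
[2,9] '4'=='4' → l++,r--
[3,8] '1'!='2' → stop

4 moves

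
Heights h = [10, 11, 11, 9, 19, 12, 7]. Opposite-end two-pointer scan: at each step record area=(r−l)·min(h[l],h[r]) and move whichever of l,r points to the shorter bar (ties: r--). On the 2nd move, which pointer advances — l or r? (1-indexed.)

[1,7] min(10,7)*6=42 best=42 * → r--
[1,6] min(10,12)*5=50 best=50 * → l++

l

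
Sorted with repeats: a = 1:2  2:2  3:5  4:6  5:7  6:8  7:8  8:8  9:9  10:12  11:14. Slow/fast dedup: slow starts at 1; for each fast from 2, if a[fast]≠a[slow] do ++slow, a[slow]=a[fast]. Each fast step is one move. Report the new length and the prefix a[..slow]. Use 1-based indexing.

length 8; prefix = [2, 5, 6, 7, 8, 9, 12, 14]

(s=1,f=2) a[fast]=2=a[slow] dup → fast++
(s=1,f=3) a[fast]=5≠a[slow]=2 write a[2]=5 → slow++,fast++
(s=2,f=4) a[fast]=6≠a[slow]=5 write a[3]=6 → slow++,fast++
(s=3,f=5) a[fast]=7≠a[slow]=6 write a[4]=7 → slow++,fast++
(s=4,f=6) a[fast]=8≠a[slow]=7 write a[5]=8 → slow++,fast++
(s=5,f=7) a[fast]=8=a[slow] dup → fast++
(s=5,f=8) a[fast]=8=a[slow] dup → fast++
(s=5,f=9) a[fast]=9≠a[slow]=8 write a[6]=9 → slow++,fast++
(s=6,f=10) a[fast]=12≠a[slow]=9 write a[7]=12 → slow++,fast++
(s=7,f=11) a[fast]=14≠a[slow]=12 write a[8]=14 → slow++,fast++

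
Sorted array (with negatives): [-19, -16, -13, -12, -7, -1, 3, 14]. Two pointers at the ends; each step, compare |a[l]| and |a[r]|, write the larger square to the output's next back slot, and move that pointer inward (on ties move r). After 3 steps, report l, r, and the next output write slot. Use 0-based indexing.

l=2, r=6, next write slot=4

l=0 r=7: |-19|>|14| out[7]=361, l++
l=1 r=7: |-16|>|14| out[6]=256, l++
l=2 r=7: |-13|<=|14| out[5]=196, r--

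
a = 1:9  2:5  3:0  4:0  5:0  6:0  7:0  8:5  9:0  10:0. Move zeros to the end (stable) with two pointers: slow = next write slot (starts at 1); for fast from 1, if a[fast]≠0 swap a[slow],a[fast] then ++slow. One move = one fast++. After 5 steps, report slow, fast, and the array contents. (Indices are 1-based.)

slow=1 fast=1: a[fast]=9≠0 swap→a[1]=9, slow++,fast++
slow=2 fast=2: a[fast]=5≠0 swap→a[2]=5, slow++,fast++
slow=3 fast=3: a[fast]=0, fast++
slow=3 fast=4: a[fast]=0, fast++
slow=3 fast=5: a[fast]=0, fast++

slow=3, fast=6, a=[9, 5, 0, 0, 0, 0, 0, 5, 0, 0]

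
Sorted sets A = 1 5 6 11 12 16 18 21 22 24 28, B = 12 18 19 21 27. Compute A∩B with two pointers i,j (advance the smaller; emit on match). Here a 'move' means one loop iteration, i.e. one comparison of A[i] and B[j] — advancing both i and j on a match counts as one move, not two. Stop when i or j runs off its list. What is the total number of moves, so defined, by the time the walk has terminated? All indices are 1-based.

i=1 j=1: 1<12, i++
i=2 j=1: 5<12, i++
i=3 j=1: 6<12, i++
i=4 j=1: 11<12, i++
i=5 j=1: 12==12 emit, i++,j++
i=6 j=2: 16<18, i++
i=7 j=2: 18==18 emit, i++,j++
i=8 j=3: 21>19, j++
i=8 j=4: 21==21 emit, i++,j++
i=9 j=5: 22<27, i++
i=10 j=5: 24<27, i++
i=11 j=5: 28>27, j++

12 moves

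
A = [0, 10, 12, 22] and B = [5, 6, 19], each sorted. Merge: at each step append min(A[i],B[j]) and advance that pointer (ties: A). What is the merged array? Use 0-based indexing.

[0, 5, 6, 10, 12, 19, 22]

i=0 j=0: A[i]=0<=B[j]=5 take 0, i++
i=1 j=0: A[i]=10>B[j]=5 take 5, j++
i=1 j=1: A[i]=10>B[j]=6 take 6, j++
i=1 j=2: A[i]=10<=B[j]=19 take 10, i++
i=2 j=2: A[i]=12<=B[j]=19 take 12, i++
i=3 j=2: A[i]=22>B[j]=19 take 19, j++
i=3 j=3: B done, take A[i]=22, i++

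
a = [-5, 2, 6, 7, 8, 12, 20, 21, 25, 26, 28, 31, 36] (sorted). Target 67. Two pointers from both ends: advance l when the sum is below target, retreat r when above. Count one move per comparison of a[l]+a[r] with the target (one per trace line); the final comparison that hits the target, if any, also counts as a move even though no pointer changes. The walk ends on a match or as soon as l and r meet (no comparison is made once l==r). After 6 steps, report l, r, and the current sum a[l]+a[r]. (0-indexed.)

l=6, r=12, sum=56

[0,12] -5+36=31 <67 → l++
[1,12] 2+36=38 <67 → l++
[2,12] 6+36=42 <67 → l++
[3,12] 7+36=43 <67 → l++
[4,12] 8+36=44 <67 → l++
[5,12] 12+36=48 <67 → l++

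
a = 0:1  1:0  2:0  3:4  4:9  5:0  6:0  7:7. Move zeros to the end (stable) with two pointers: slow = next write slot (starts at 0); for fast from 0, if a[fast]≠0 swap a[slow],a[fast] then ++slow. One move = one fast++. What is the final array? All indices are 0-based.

(s=0,f=0) a[fast]=1≠0 swap→a[0]=1 → slow++,fast++
(s=1,f=1) a[fast]=0 → fast++
(s=1,f=2) a[fast]=0 → fast++
(s=1,f=3) a[fast]=4≠0 swap→a[1]=4 → slow++,fast++
(s=2,f=4) a[fast]=9≠0 swap→a[2]=9 → slow++,fast++
(s=3,f=5) a[fast]=0 → fast++
(s=3,f=6) a[fast]=0 → fast++
(s=3,f=7) a[fast]=7≠0 swap→a[3]=7 → slow++,fast++

[1, 4, 9, 7, 0, 0, 0, 0]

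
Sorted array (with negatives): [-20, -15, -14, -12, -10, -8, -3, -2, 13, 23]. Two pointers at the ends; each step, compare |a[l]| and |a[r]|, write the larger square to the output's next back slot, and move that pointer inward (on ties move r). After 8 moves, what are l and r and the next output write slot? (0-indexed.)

l=0 r=9: |-20|<=|23| out[9]=529, r--
l=0 r=8: |-20|>|13| out[8]=400, l++
l=1 r=8: |-15|>|13| out[7]=225, l++
l=2 r=8: |-14|>|13| out[6]=196, l++
l=3 r=8: |-12|<=|13| out[5]=169, r--
l=3 r=7: |-12|>|-2| out[4]=144, l++
l=4 r=7: |-10|>|-2| out[3]=100, l++
l=5 r=7: |-8|>|-2| out[2]=64, l++

l=6, r=7, next write slot=1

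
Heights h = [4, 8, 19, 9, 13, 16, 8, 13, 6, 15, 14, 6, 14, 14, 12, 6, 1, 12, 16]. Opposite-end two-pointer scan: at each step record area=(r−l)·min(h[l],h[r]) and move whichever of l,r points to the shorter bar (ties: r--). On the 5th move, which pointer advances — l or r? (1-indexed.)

l=1 r=19: min(4,16)*18=72 best=72 *, l++
l=2 r=19: min(8,16)*17=136 best=136 *, l++
l=3 r=19: min(19,16)*16=256 best=256 *, r--
l=3 r=18: min(19,12)*15=180 best=256, r--
l=3 r=17: min(19,1)*14=14 best=256, r--

r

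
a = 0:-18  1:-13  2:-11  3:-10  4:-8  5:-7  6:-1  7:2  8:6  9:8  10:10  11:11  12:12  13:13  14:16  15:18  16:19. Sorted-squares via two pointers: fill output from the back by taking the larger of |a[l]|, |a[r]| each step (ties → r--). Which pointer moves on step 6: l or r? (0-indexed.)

l

[0,16] |-18|<=|19| out[16]=361 → r--
[0,15] |-18|<=|18| out[15]=324 → r--
[0,14] |-18|>|16| out[14]=324 → l++
[1,14] |-13|<=|16| out[13]=256 → r--
[1,13] |-13|<=|13| out[12]=169 → r--
[1,12] |-13|>|12| out[11]=169 → l++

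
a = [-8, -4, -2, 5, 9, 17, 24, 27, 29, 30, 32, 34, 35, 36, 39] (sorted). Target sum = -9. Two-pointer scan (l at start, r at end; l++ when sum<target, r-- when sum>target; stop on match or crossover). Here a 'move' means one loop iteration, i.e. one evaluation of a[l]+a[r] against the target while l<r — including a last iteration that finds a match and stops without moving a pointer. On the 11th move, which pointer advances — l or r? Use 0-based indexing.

l=0 r=14: -8+39=31 >-9, r--
l=0 r=13: -8+36=28 >-9, r--
l=0 r=12: -8+35=27 >-9, r--
l=0 r=11: -8+34=26 >-9, r--
l=0 r=10: -8+32=24 >-9, r--
l=0 r=9: -8+30=22 >-9, r--
l=0 r=8: -8+29=21 >-9, r--
l=0 r=7: -8+27=19 >-9, r--
l=0 r=6: -8+24=16 >-9, r--
l=0 r=5: -8+17=9 >-9, r--
l=0 r=4: -8+9=1 >-9, r--

r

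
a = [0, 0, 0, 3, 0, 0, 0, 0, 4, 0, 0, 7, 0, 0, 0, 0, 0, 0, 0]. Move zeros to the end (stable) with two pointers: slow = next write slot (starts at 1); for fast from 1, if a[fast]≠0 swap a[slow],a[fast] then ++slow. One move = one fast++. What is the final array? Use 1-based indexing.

slow=1 fast=1: a[fast]=0, fast++
slow=1 fast=2: a[fast]=0, fast++
slow=1 fast=3: a[fast]=0, fast++
slow=1 fast=4: a[fast]=3≠0 swap→a[1]=3, slow++,fast++
slow=2 fast=5: a[fast]=0, fast++
slow=2 fast=6: a[fast]=0, fast++
slow=2 fast=7: a[fast]=0, fast++
slow=2 fast=8: a[fast]=0, fast++
slow=2 fast=9: a[fast]=4≠0 swap→a[2]=4, slow++,fast++
slow=3 fast=10: a[fast]=0, fast++
slow=3 fast=11: a[fast]=0, fast++
slow=3 fast=12: a[fast]=7≠0 swap→a[3]=7, slow++,fast++
slow=4 fast=13: a[fast]=0, fast++
slow=4 fast=14: a[fast]=0, fast++
slow=4 fast=15: a[fast]=0, fast++
slow=4 fast=16: a[fast]=0, fast++
slow=4 fast=17: a[fast]=0, fast++
slow=4 fast=18: a[fast]=0, fast++
slow=4 fast=19: a[fast]=0, fast++

[3, 4, 7, 0, 0, 0, 0, 0, 0, 0, 0, 0, 0, 0, 0, 0, 0, 0, 0]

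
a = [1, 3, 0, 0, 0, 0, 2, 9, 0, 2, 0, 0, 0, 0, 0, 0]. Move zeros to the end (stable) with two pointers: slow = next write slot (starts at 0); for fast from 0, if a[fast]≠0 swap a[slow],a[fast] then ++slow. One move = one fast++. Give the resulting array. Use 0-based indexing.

slow=0 fast=0: a[fast]=1≠0 swap→a[0]=1, slow++,fast++
slow=1 fast=1: a[fast]=3≠0 swap→a[1]=3, slow++,fast++
slow=2 fast=2: a[fast]=0, fast++
slow=2 fast=3: a[fast]=0, fast++
slow=2 fast=4: a[fast]=0, fast++
slow=2 fast=5: a[fast]=0, fast++
slow=2 fast=6: a[fast]=2≠0 swap→a[2]=2, slow++,fast++
slow=3 fast=7: a[fast]=9≠0 swap→a[3]=9, slow++,fast++
slow=4 fast=8: a[fast]=0, fast++
slow=4 fast=9: a[fast]=2≠0 swap→a[4]=2, slow++,fast++
slow=5 fast=10: a[fast]=0, fast++
slow=5 fast=11: a[fast]=0, fast++
slow=5 fast=12: a[fast]=0, fast++
slow=5 fast=13: a[fast]=0, fast++
slow=5 fast=14: a[fast]=0, fast++
slow=5 fast=15: a[fast]=0, fast++

[1, 3, 2, 9, 2, 0, 0, 0, 0, 0, 0, 0, 0, 0, 0, 0]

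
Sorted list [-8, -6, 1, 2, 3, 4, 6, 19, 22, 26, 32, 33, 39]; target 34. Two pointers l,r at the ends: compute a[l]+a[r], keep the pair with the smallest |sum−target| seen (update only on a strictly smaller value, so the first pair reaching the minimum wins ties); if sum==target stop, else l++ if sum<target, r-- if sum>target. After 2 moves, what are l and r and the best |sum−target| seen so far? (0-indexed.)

l=2, r=12, best |Δ|=1

[0,12] -8+39=31 d=3 * → l++
[1,12] -6+39=33 d=1 * → l++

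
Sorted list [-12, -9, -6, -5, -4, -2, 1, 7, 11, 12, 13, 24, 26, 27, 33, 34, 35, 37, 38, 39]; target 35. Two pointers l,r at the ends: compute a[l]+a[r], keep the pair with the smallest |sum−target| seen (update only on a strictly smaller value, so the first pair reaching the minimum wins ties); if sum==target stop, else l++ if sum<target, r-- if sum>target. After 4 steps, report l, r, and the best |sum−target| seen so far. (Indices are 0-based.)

l=0 r=19: -12+39=27 d=8 *, l++
l=1 r=19: -9+39=30 d=5 *, l++
l=2 r=19: -6+39=33 d=2 *, l++
l=3 r=19: -5+39=34 d=1 *, l++

l=4, r=19, best |Δ|=1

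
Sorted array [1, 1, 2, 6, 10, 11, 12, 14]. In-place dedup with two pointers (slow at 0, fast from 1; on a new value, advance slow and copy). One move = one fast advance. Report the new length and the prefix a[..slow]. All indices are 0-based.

length 7; prefix = [1, 2, 6, 10, 11, 12, 14]

slow=0 fast=1: a[fast]=1=a[slow] dup, fast++
slow=0 fast=2: a[fast]=2≠a[slow]=1 write a[1]=2, slow++,fast++
slow=1 fast=3: a[fast]=6≠a[slow]=2 write a[2]=6, slow++,fast++
slow=2 fast=4: a[fast]=10≠a[slow]=6 write a[3]=10, slow++,fast++
slow=3 fast=5: a[fast]=11≠a[slow]=10 write a[4]=11, slow++,fast++
slow=4 fast=6: a[fast]=12≠a[slow]=11 write a[5]=12, slow++,fast++
slow=5 fast=7: a[fast]=14≠a[slow]=12 write a[6]=14, slow++,fast++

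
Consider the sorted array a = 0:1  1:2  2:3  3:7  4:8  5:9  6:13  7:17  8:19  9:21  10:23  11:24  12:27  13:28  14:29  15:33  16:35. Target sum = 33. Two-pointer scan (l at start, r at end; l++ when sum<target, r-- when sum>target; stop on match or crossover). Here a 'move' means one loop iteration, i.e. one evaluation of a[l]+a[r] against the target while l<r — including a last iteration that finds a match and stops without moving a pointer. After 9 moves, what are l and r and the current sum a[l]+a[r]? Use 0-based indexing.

[0,16] 1+35=36 >33 → r--
[0,15] 1+33=34 >33 → r--
[0,14] 1+29=30 <33 → l++
[1,14] 2+29=31 <33 → l++
[2,14] 3+29=32 <33 → l++
[3,14] 7+29=36 >33 → r--
[3,13] 7+28=35 >33 → r--
[3,12] 7+27=34 >33 → r--
[3,11] 7+24=31 <33 → l++

l=4, r=11, sum=32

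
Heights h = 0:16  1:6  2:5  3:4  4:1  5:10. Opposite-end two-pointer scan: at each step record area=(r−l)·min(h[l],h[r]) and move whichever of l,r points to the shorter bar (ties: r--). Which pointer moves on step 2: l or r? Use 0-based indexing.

[0,5] min(16,10)*5=50 best=50 * → r--
[0,4] min(16,1)*4=4 best=50 → r--

r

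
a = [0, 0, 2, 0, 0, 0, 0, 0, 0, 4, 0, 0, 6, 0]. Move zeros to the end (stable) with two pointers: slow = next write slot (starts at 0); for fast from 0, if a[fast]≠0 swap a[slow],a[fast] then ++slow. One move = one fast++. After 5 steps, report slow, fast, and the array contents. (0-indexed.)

slow=1, fast=5, a=[2, 0, 0, 0, 0, 0, 0, 0, 0, 4, 0, 0, 6, 0]

(s=0,f=0) a[fast]=0 → fast++
(s=0,f=1) a[fast]=0 → fast++
(s=0,f=2) a[fast]=2≠0 swap→a[0]=2 → slow++,fast++
(s=1,f=3) a[fast]=0 → fast++
(s=1,f=4) a[fast]=0 → fast++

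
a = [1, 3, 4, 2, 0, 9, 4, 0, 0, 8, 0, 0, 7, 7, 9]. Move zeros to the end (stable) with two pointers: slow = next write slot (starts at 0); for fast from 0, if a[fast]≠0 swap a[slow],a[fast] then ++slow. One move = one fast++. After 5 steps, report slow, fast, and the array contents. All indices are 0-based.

(s=0,f=0) a[fast]=1≠0 swap→a[0]=1 → slow++,fast++
(s=1,f=1) a[fast]=3≠0 swap→a[1]=3 → slow++,fast++
(s=2,f=2) a[fast]=4≠0 swap→a[2]=4 → slow++,fast++
(s=3,f=3) a[fast]=2≠0 swap→a[3]=2 → slow++,fast++
(s=4,f=4) a[fast]=0 → fast++

slow=4, fast=5, a=[1, 3, 4, 2, 0, 9, 4, 0, 0, 8, 0, 0, 7, 7, 9]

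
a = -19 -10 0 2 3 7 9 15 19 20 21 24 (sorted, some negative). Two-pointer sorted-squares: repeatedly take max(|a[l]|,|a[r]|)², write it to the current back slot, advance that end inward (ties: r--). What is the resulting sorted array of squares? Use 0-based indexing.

[0, 4, 9, 49, 81, 100, 225, 361, 361, 400, 441, 576]

l=0 r=11: |-19|<=|24| out[11]=576, r--
l=0 r=10: |-19|<=|21| out[10]=441, r--
l=0 r=9: |-19|<=|20| out[9]=400, r--
l=0 r=8: |-19|<=|19| out[8]=361, r--
l=0 r=7: |-19|>|15| out[7]=361, l++
l=1 r=7: |-10|<=|15| out[6]=225, r--
l=1 r=6: |-10|>|9| out[5]=100, l++
l=2 r=6: |0|<=|9| out[4]=81, r--
l=2 r=5: |0|<=|7| out[3]=49, r--
l=2 r=4: |0|<=|3| out[2]=9, r--
l=2 r=3: |0|<=|2| out[1]=4, r--
l=2 r=2: |0|<=|0| out[0]=0, r--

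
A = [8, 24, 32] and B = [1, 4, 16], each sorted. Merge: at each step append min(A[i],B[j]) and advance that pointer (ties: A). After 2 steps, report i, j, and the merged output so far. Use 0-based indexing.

i=0 j=0: A[i]=8>B[j]=1 take 1, j++
i=0 j=1: A[i]=8>B[j]=4 take 4, j++

i=0, j=2, merged so far=[1, 4]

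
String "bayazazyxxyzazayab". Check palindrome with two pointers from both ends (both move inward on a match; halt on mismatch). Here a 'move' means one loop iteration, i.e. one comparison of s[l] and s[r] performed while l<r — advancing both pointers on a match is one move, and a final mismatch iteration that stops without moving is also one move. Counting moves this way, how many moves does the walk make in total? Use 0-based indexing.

9 moves

l=0 r=17: 'b'=='b', l++,r--
l=1 r=16: 'a'=='a', l++,r--
l=2 r=15: 'y'=='y', l++,r--
l=3 r=14: 'a'=='a', l++,r--
l=4 r=13: 'z'=='z', l++,r--
l=5 r=12: 'a'=='a', l++,r--
l=6 r=11: 'z'=='z', l++,r--
l=7 r=10: 'y'=='y', l++,r--
l=8 r=9: 'x'=='x', l++,r--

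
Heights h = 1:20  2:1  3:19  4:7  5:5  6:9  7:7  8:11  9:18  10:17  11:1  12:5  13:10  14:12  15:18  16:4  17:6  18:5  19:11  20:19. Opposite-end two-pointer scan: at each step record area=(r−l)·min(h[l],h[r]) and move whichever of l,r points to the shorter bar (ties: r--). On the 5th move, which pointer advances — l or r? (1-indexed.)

r

l=1 r=20: min(20,19)*19=361 best=361 *, r--
l=1 r=19: min(20,11)*18=198 best=361, r--
l=1 r=18: min(20,5)*17=85 best=361, r--
l=1 r=17: min(20,6)*16=96 best=361, r--
l=1 r=16: min(20,4)*15=60 best=361, r--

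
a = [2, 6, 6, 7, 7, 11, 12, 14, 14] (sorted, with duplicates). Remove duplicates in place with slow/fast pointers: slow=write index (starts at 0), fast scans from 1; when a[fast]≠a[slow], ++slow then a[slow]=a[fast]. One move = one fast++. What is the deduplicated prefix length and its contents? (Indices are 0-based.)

(s=0,f=1) a[fast]=6≠a[slow]=2 write a[1]=6 → slow++,fast++
(s=1,f=2) a[fast]=6=a[slow] dup → fast++
(s=1,f=3) a[fast]=7≠a[slow]=6 write a[2]=7 → slow++,fast++
(s=2,f=4) a[fast]=7=a[slow] dup → fast++
(s=2,f=5) a[fast]=11≠a[slow]=7 write a[3]=11 → slow++,fast++
(s=3,f=6) a[fast]=12≠a[slow]=11 write a[4]=12 → slow++,fast++
(s=4,f=7) a[fast]=14≠a[slow]=12 write a[5]=14 → slow++,fast++
(s=5,f=8) a[fast]=14=a[slow] dup → fast++

length 6; prefix = [2, 6, 7, 11, 12, 14]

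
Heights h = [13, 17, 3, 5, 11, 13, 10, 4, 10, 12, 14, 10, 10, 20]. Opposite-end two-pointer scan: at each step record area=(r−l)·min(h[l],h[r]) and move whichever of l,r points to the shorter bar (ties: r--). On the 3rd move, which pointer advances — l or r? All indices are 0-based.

l=0 r=13: min(13,20)*13=169 best=169 *, l++
l=1 r=13: min(17,20)*12=204 best=204 *, l++
l=2 r=13: min(3,20)*11=33 best=204, l++

l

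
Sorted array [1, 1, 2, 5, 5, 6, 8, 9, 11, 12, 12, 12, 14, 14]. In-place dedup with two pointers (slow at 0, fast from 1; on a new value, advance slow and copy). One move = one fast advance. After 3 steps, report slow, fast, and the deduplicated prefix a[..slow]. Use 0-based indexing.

slow=2, fast=4, prefix=[1, 2, 5]

slow=0 fast=1: a[fast]=1=a[slow] dup, fast++
slow=0 fast=2: a[fast]=2≠a[slow]=1 write a[1]=2, slow++,fast++
slow=1 fast=3: a[fast]=5≠a[slow]=2 write a[2]=5, slow++,fast++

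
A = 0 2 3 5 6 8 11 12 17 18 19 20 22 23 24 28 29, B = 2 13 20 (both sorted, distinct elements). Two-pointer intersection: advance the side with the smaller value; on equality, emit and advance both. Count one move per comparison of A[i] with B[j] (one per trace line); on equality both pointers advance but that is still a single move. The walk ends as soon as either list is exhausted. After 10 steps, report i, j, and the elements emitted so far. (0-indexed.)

i=9, j=2, emitted=[2]

i=0 j=0: 0<2, i++
i=1 j=0: 2==2 emit, i++,j++
i=2 j=1: 3<13, i++
i=3 j=1: 5<13, i++
i=4 j=1: 6<13, i++
i=5 j=1: 8<13, i++
i=6 j=1: 11<13, i++
i=7 j=1: 12<13, i++
i=8 j=1: 17>13, j++
i=8 j=2: 17<20, i++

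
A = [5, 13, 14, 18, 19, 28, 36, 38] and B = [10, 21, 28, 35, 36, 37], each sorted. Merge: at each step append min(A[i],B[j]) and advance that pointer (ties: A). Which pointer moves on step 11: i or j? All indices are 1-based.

i

i=1 j=1: A[i]=5<=B[j]=10 take 5, i++
i=2 j=1: A[i]=13>B[j]=10 take 10, j++
i=2 j=2: A[i]=13<=B[j]=21 take 13, i++
i=3 j=2: A[i]=14<=B[j]=21 take 14, i++
i=4 j=2: A[i]=18<=B[j]=21 take 18, i++
i=5 j=2: A[i]=19<=B[j]=21 take 19, i++
i=6 j=2: A[i]=28>B[j]=21 take 21, j++
i=6 j=3: A[i]=28<=B[j]=28 take 28, i++
i=7 j=3: A[i]=36>B[j]=28 take 28, j++
i=7 j=4: A[i]=36>B[j]=35 take 35, j++
i=7 j=5: A[i]=36<=B[j]=36 take 36, i++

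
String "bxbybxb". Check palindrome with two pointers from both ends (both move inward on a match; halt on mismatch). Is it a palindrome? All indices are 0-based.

palindrome

[0,6] 'b'=='b' → l++,r--
[1,5] 'x'=='x' → l++,r--
[2,4] 'b'=='b' → l++,r--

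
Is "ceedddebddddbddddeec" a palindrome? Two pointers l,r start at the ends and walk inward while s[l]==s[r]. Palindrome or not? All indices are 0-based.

not a palindrome (mismatch at 6,13)

[0,19] 'c'=='c' → l++,r--
[1,18] 'e'=='e' → l++,r--
[2,17] 'e'=='e' → l++,r--
[3,16] 'd'=='d' → l++,r--
[4,15] 'd'=='d' → l++,r--
[5,14] 'd'=='d' → l++,r--
[6,13] 'e'!='d' → stop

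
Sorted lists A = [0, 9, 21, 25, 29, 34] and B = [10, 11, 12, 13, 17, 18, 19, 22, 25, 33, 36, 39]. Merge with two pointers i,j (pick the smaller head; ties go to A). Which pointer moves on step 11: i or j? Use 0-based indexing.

i=0 j=0: A[i]=0<=B[j]=10 take 0, i++
i=1 j=0: A[i]=9<=B[j]=10 take 9, i++
i=2 j=0: A[i]=21>B[j]=10 take 10, j++
i=2 j=1: A[i]=21>B[j]=11 take 11, j++
i=2 j=2: A[i]=21>B[j]=12 take 12, j++
i=2 j=3: A[i]=21>B[j]=13 take 13, j++
i=2 j=4: A[i]=21>B[j]=17 take 17, j++
i=2 j=5: A[i]=21>B[j]=18 take 18, j++
i=2 j=6: A[i]=21>B[j]=19 take 19, j++
i=2 j=7: A[i]=21<=B[j]=22 take 21, i++
i=3 j=7: A[i]=25>B[j]=22 take 22, j++

j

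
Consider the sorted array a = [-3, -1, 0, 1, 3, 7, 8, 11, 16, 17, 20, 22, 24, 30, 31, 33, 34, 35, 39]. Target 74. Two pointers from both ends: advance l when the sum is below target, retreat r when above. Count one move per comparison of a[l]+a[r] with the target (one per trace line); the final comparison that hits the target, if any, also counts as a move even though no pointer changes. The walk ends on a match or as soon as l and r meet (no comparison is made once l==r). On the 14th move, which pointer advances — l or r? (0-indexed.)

[0,18] -3+39=36 <74 → l++
[1,18] -1+39=38 <74 → l++
[2,18] 0+39=39 <74 → l++
[3,18] 1+39=40 <74 → l++
[4,18] 3+39=42 <74 → l++
[5,18] 7+39=46 <74 → l++
[6,18] 8+39=47 <74 → l++
[7,18] 11+39=50 <74 → l++
[8,18] 16+39=55 <74 → l++
[9,18] 17+39=56 <74 → l++
[10,18] 20+39=59 <74 → l++
[11,18] 22+39=61 <74 → l++
[12,18] 24+39=63 <74 → l++
[13,18] 30+39=69 <74 → l++

l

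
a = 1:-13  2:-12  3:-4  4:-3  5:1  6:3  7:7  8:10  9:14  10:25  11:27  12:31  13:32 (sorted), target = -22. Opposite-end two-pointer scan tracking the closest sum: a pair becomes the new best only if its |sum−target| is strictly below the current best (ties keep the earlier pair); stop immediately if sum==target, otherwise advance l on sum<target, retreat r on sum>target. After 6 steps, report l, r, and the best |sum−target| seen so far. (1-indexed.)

l=1, r=7, best |Δ|=19

l=1 r=13: -13+32=19 d=41 *, r--
l=1 r=12: -13+31=18 d=40 *, r--
l=1 r=11: -13+27=14 d=36 *, r--
l=1 r=10: -13+25=12 d=34 *, r--
l=1 r=9: -13+14=1 d=23 *, r--
l=1 r=8: -13+10=-3 d=19 *, r--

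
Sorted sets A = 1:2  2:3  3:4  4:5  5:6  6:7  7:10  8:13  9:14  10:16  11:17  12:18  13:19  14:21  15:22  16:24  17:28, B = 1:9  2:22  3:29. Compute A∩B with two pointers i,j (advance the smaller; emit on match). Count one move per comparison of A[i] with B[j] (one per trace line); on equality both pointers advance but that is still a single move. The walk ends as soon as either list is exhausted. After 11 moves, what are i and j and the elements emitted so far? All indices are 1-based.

[i=1,j=1] 2<9 → i++
[i=2,j=1] 3<9 → i++
[i=3,j=1] 4<9 → i++
[i=4,j=1] 5<9 → i++
[i=5,j=1] 6<9 → i++
[i=6,j=1] 7<9 → i++
[i=7,j=1] 10>9 → j++
[i=7,j=2] 10<22 → i++
[i=8,j=2] 13<22 → i++
[i=9,j=2] 14<22 → i++
[i=10,j=2] 16<22 → i++

i=11, j=2, emitted=[]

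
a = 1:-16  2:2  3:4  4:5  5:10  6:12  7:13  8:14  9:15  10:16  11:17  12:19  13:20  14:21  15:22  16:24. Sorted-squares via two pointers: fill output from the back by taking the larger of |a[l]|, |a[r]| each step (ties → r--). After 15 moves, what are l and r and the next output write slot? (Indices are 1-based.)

[1,16] |-16|<=|24| out[16]=576 → r--
[1,15] |-16|<=|22| out[15]=484 → r--
[1,14] |-16|<=|21| out[14]=441 → r--
[1,13] |-16|<=|20| out[13]=400 → r--
[1,12] |-16|<=|19| out[12]=361 → r--
[1,11] |-16|<=|17| out[11]=289 → r--
[1,10] |-16|<=|16| out[10]=256 → r--
[1,9] |-16|>|15| out[9]=256 → l++
[2,9] |2|<=|15| out[8]=225 → r--
[2,8] |2|<=|14| out[7]=196 → r--
[2,7] |2|<=|13| out[6]=169 → r--
[2,6] |2|<=|12| out[5]=144 → r--
[2,5] |2|<=|10| out[4]=100 → r--
[2,4] |2|<=|5| out[3]=25 → r--
[2,3] |2|<=|4| out[2]=16 → r--

l=2, r=2, next write slot=1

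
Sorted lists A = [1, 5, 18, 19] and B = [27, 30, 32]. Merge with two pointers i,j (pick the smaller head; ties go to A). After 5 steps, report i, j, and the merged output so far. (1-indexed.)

i=5, j=2, merged so far=[1, 5, 18, 19, 27]

i=1 j=1: A[i]=1<=B[j]=27 take 1, i++
i=2 j=1: A[i]=5<=B[j]=27 take 5, i++
i=3 j=1: A[i]=18<=B[j]=27 take 18, i++
i=4 j=1: A[i]=19<=B[j]=27 take 19, i++
i=5 j=1: A done, take B[j]=27, j++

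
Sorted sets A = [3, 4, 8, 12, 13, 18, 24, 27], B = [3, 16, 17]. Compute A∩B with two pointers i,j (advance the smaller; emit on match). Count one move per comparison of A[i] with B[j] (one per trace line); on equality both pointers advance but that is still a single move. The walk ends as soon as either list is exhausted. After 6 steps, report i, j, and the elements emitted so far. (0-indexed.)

i=5, j=2, emitted=[3]

[i=0,j=0] 3==3 emit → i++,j++
[i=1,j=1] 4<16 → i++
[i=2,j=1] 8<16 → i++
[i=3,j=1] 12<16 → i++
[i=4,j=1] 13<16 → i++
[i=5,j=1] 18>16 → j++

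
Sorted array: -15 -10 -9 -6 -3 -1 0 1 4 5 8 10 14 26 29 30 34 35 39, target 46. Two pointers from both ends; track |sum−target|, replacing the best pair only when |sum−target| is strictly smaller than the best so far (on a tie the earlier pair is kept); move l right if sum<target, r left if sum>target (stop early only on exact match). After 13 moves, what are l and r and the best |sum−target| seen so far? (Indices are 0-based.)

l=12, r=17, best |Δ|=1

[0,18] -15+39=24 d=22 * → l++
[1,18] -10+39=29 d=17 * → l++
[2,18] -9+39=30 d=16 * → l++
[3,18] -6+39=33 d=13 * → l++
[4,18] -3+39=36 d=10 * → l++
[5,18] -1+39=38 d=8 * → l++
[6,18] 0+39=39 d=7 * → l++
[7,18] 1+39=40 d=6 * → l++
[8,18] 4+39=43 d=3 * → l++
[9,18] 5+39=44 d=2 * → l++
[10,18] 8+39=47 d=1 * → r--
[10,17] 8+35=43 d=3 → l++
[11,17] 10+35=45 d=1 → l++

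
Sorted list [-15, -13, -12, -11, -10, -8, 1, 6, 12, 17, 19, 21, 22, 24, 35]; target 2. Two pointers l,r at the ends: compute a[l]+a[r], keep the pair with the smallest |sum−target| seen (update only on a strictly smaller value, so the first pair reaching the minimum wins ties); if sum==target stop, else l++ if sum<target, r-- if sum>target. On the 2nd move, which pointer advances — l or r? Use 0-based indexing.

[0,14] -15+35=20 d=18 * → r--
[0,13] -15+24=9 d=7 * → r--

r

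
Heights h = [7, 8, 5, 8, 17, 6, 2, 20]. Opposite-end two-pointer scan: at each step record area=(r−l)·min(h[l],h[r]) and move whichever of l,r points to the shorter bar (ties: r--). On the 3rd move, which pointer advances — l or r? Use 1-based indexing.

l

[1,8] min(7,20)*7=49 best=49 * → l++
[2,8] min(8,20)*6=48 best=49 → l++
[3,8] min(5,20)*5=25 best=49 → l++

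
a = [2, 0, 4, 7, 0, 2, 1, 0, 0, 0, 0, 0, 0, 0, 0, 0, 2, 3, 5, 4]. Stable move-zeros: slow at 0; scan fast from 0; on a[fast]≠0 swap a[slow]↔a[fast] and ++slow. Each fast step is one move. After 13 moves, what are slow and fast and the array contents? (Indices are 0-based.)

(s=0,f=0) a[fast]=2≠0 swap→a[0]=2 → slow++,fast++
(s=1,f=1) a[fast]=0 → fast++
(s=1,f=2) a[fast]=4≠0 swap→a[1]=4 → slow++,fast++
(s=2,f=3) a[fast]=7≠0 swap→a[2]=7 → slow++,fast++
(s=3,f=4) a[fast]=0 → fast++
(s=3,f=5) a[fast]=2≠0 swap→a[3]=2 → slow++,fast++
(s=4,f=6) a[fast]=1≠0 swap→a[4]=1 → slow++,fast++
(s=5,f=7) a[fast]=0 → fast++
(s=5,f=8) a[fast]=0 → fast++
(s=5,f=9) a[fast]=0 → fast++
(s=5,f=10) a[fast]=0 → fast++
(s=5,f=11) a[fast]=0 → fast++
(s=5,f=12) a[fast]=0 → fast++

slow=5, fast=13, a=[2, 4, 7, 2, 1, 0, 0, 0, 0, 0, 0, 0, 0, 0, 0, 0, 2, 3, 5, 4]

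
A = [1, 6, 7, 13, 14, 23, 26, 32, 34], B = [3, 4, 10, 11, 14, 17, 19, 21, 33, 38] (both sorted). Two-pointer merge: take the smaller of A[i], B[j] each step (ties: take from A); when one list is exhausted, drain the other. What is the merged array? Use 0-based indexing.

[1, 3, 4, 6, 7, 10, 11, 13, 14, 14, 17, 19, 21, 23, 26, 32, 33, 34, 38]

[i=0,j=0] A[i]=1<=B[j]=3 take 1 → i++
[i=1,j=0] A[i]=6>B[j]=3 take 3 → j++
[i=1,j=1] A[i]=6>B[j]=4 take 4 → j++
[i=1,j=2] A[i]=6<=B[j]=10 take 6 → i++
[i=2,j=2] A[i]=7<=B[j]=10 take 7 → i++
[i=3,j=2] A[i]=13>B[j]=10 take 10 → j++
[i=3,j=3] A[i]=13>B[j]=11 take 11 → j++
[i=3,j=4] A[i]=13<=B[j]=14 take 13 → i++
[i=4,j=4] A[i]=14<=B[j]=14 take 14 → i++
[i=5,j=4] A[i]=23>B[j]=14 take 14 → j++
[i=5,j=5] A[i]=23>B[j]=17 take 17 → j++
[i=5,j=6] A[i]=23>B[j]=19 take 19 → j++
[i=5,j=7] A[i]=23>B[j]=21 take 21 → j++
[i=5,j=8] A[i]=23<=B[j]=33 take 23 → i++
[i=6,j=8] A[i]=26<=B[j]=33 take 26 → i++
[i=7,j=8] A[i]=32<=B[j]=33 take 32 → i++
[i=8,j=8] A[i]=34>B[j]=33 take 33 → j++
[i=8,j=9] A[i]=34<=B[j]=38 take 34 → i++
[i=9,j=9] A done, take B[j]=38 → j++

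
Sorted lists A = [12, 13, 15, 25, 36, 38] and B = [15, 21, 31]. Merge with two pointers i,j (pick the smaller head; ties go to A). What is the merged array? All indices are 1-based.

[i=1,j=1] A[i]=12<=B[j]=15 take 12 → i++
[i=2,j=1] A[i]=13<=B[j]=15 take 13 → i++
[i=3,j=1] A[i]=15<=B[j]=15 take 15 → i++
[i=4,j=1] A[i]=25>B[j]=15 take 15 → j++
[i=4,j=2] A[i]=25>B[j]=21 take 21 → j++
[i=4,j=3] A[i]=25<=B[j]=31 take 25 → i++
[i=5,j=3] A[i]=36>B[j]=31 take 31 → j++
[i=5,j=4] B done, take A[i]=36 → i++
[i=6,j=4] B done, take A[i]=38 → i++

[12, 13, 15, 15, 21, 25, 31, 36, 38]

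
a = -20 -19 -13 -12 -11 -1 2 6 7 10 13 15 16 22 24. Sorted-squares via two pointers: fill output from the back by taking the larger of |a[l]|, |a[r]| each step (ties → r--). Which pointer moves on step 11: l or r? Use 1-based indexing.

l=1 r=15: |-20|<=|24| out[15]=576, r--
l=1 r=14: |-20|<=|22| out[14]=484, r--
l=1 r=13: |-20|>|16| out[13]=400, l++
l=2 r=13: |-19|>|16| out[12]=361, l++
l=3 r=13: |-13|<=|16| out[11]=256, r--
l=3 r=12: |-13|<=|15| out[10]=225, r--
l=3 r=11: |-13|<=|13| out[9]=169, r--
l=3 r=10: |-13|>|10| out[8]=169, l++
l=4 r=10: |-12|>|10| out[7]=144, l++
l=5 r=10: |-11|>|10| out[6]=121, l++
l=6 r=10: |-1|<=|10| out[5]=100, r--

r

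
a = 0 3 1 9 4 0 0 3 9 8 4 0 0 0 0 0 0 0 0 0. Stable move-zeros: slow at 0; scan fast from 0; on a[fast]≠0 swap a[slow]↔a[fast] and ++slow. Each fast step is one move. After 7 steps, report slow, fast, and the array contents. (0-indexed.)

(s=0,f=0) a[fast]=0 → fast++
(s=0,f=1) a[fast]=3≠0 swap→a[0]=3 → slow++,fast++
(s=1,f=2) a[fast]=1≠0 swap→a[1]=1 → slow++,fast++
(s=2,f=3) a[fast]=9≠0 swap→a[2]=9 → slow++,fast++
(s=3,f=4) a[fast]=4≠0 swap→a[3]=4 → slow++,fast++
(s=4,f=5) a[fast]=0 → fast++
(s=4,f=6) a[fast]=0 → fast++

slow=4, fast=7, a=[3, 1, 9, 4, 0, 0, 0, 3, 9, 8, 4, 0, 0, 0, 0, 0, 0, 0, 0, 0]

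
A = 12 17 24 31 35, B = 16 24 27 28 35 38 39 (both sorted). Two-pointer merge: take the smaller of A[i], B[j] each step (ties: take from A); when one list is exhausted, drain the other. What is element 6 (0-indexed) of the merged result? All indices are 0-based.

merged[6] = 28

i=0 j=0: A[i]=12<=B[j]=16 take 12, i++
i=1 j=0: A[i]=17>B[j]=16 take 16, j++
i=1 j=1: A[i]=17<=B[j]=24 take 17, i++
i=2 j=1: A[i]=24<=B[j]=24 take 24, i++
i=3 j=1: A[i]=31>B[j]=24 take 24, j++
i=3 j=2: A[i]=31>B[j]=27 take 27, j++
i=3 j=3: A[i]=31>B[j]=28 take 28, j++
i=3 j=4: A[i]=31<=B[j]=35 take 31, i++
i=4 j=4: A[i]=35<=B[j]=35 take 35, i++
i=5 j=4: A done, take B[j]=35, j++
i=5 j=5: A done, take B[j]=38, j++
i=5 j=6: A done, take B[j]=39, j++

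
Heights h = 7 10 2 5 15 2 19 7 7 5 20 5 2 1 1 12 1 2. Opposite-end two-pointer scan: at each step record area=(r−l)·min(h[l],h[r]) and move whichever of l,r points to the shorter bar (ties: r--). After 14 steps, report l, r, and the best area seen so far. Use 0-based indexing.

l=7, r=10, best area=140

l=0 r=17: min(7,2)*17=34 best=34 *, r--
l=0 r=16: min(7,1)*16=16 best=34, r--
l=0 r=15: min(7,12)*15=105 best=105 *, l++
l=1 r=15: min(10,12)*14=140 best=140 *, l++
l=2 r=15: min(2,12)*13=26 best=140, l++
l=3 r=15: min(5,12)*12=60 best=140, l++
l=4 r=15: min(15,12)*11=132 best=140, r--
l=4 r=14: min(15,1)*10=10 best=140, r--
l=4 r=13: min(15,1)*9=9 best=140, r--
l=4 r=12: min(15,2)*8=16 best=140, r--
l=4 r=11: min(15,5)*7=35 best=140, r--
l=4 r=10: min(15,20)*6=90 best=140, l++
l=5 r=10: min(2,20)*5=10 best=140, l++
l=6 r=10: min(19,20)*4=76 best=140, l++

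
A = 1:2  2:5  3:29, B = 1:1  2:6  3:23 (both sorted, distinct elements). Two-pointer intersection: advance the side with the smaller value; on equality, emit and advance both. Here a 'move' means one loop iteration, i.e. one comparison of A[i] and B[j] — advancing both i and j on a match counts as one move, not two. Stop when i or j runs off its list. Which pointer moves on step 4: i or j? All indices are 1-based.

[i=1,j=1] 2>1 → j++
[i=1,j=2] 2<6 → i++
[i=2,j=2] 5<6 → i++
[i=3,j=2] 29>6 → j++

j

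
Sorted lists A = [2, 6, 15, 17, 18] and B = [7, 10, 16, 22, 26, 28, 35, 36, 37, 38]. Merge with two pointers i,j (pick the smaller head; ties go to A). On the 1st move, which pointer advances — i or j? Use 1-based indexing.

i

i=1 j=1: A[i]=2<=B[j]=7 take 2, i++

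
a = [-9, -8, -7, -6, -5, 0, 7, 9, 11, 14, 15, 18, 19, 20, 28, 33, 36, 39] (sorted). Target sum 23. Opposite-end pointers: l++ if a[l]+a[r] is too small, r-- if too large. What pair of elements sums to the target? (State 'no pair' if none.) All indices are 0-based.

[0,17] -9+39=30 >23 → r--
[0,16] -9+36=27 >23 → r--
[0,15] -9+33=24 >23 → r--
[0,14] -9+28=19 <23 → l++
[1,14] -8+28=20 <23 → l++
[2,14] -7+28=21 <23 → l++
[3,14] -6+28=22 <23 → l++
[4,14] -5+28=23 → found

(-5, 28)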